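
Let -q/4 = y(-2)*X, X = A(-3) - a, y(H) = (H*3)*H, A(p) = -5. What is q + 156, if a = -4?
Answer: 204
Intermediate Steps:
y(H) = 3*H**2 (y(H) = (3*H)*H = 3*H**2)
X = -1 (X = -5 - 1*(-4) = -5 + 4 = -1)
q = 48 (q = -4*3*(-2)**2*(-1) = -4*3*4*(-1) = -48*(-1) = -4*(-12) = 48)
q + 156 = 48 + 156 = 204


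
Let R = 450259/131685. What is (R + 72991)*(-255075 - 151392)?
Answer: -1302356862765966/43895 ≈ -2.9670e+10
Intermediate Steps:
R = 450259/131685 (R = 450259*(1/131685) = 450259/131685 ≈ 3.4192)
(R + 72991)*(-255075 - 151392) = (450259/131685 + 72991)*(-255075 - 151392) = (9612270094/131685)*(-406467) = -1302356862765966/43895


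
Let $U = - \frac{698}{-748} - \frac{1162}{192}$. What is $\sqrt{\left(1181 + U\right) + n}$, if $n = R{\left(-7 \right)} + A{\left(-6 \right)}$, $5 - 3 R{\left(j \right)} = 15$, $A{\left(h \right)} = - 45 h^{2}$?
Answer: $\frac{i \sqrt{9012647886}}{4488} \approx 21.153 i$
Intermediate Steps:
$U = - \frac{91895}{17952}$ ($U = \left(-698\right) \left(- \frac{1}{748}\right) - \frac{581}{96} = \frac{349}{374} - \frac{581}{96} = - \frac{91895}{17952} \approx -5.1189$)
$R{\left(j \right)} = - \frac{10}{3}$ ($R{\left(j \right)} = \frac{5}{3} - 5 = - \frac{10}{3}$)
$n = - \frac{4870}{3}$ ($n = - \frac{10}{3} - 45 \left(-6\right)^{2} = - \frac{10}{3} - 1620 = - \frac{4870}{3} \approx -1623.3$)
$\sqrt{\left(1181 + U\right) + n} = \sqrt{\left(1181 - \frac{91895}{17952}\right) - \frac{4870}{3}} = \sqrt{\frac{21109417}{17952} - \frac{4870}{3}} = \sqrt{- \frac{8032663}{17952}} = \frac{i \sqrt{9012647886}}{4488}$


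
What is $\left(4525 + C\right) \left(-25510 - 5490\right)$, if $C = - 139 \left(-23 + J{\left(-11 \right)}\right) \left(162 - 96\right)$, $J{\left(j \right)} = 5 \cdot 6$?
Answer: $1850483000$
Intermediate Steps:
$J{\left(j \right)} = 30$
$C = -64218$ ($C = - 139 \left(-23 + 30\right) \left(162 - 96\right) = - 139 \cdot 7 \cdot 66 = \left(-139\right) 462 = -64218$)
$\left(4525 + C\right) \left(-25510 - 5490\right) = \left(4525 - 64218\right) \left(-25510 - 5490\right) = \left(-59693\right) \left(-31000\right) = 1850483000$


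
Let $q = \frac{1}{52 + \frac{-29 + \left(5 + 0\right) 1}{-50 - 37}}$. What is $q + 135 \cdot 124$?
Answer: $\frac{25377869}{1516} \approx 16740.0$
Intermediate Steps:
$q = \frac{29}{1516}$ ($q = \frac{1}{52 + \frac{-29 + 5 \cdot 1}{-87}} = \frac{1}{52 + \left(-29 + 5\right) \left(- \frac{1}{87}\right)} = \frac{1}{52 - - \frac{8}{29}} = \frac{1}{52 + \frac{8}{29}} = \frac{1}{\frac{1516}{29}} = \frac{29}{1516} \approx 0.019129$)
$q + 135 \cdot 124 = \frac{29}{1516} + 135 \cdot 124 = \frac{29}{1516} + 16740 = \frac{25377869}{1516}$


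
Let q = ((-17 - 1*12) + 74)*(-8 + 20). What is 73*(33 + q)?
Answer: 41829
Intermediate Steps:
q = 540 (q = ((-17 - 12) + 74)*12 = (-29 + 74)*12 = 45*12 = 540)
73*(33 + q) = 73*(33 + 540) = 73*573 = 41829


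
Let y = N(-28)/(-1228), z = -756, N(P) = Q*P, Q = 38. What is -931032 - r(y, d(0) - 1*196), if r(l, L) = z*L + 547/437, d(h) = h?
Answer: -471614443/437 ≈ -1.0792e+6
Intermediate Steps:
N(P) = 38*P
y = 266/307 (y = (38*(-28))/(-1228) = -1064*(-1/1228) = 266/307 ≈ 0.86645)
r(l, L) = 547/437 - 756*L (r(l, L) = -756*L + 547/437 = 547/437 - 756*L)
-931032 - r(y, d(0) - 1*196) = -931032 - (547/437 - 756*(0 - 1*196)) = -931032 - (547/437 - 756*(0 - 196)) = -931032 - (547/437 - 756*(-196)) = -931032 - (547/437 + 148176) = -931032 - 1*64753459/437 = -931032 - 64753459/437 = -471614443/437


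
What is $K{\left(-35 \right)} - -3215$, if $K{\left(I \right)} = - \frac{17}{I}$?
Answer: $\frac{112542}{35} \approx 3215.5$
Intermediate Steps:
$K{\left(-35 \right)} - -3215 = - \frac{17}{-35} - -3215 = \left(-17\right) \left(- \frac{1}{35}\right) + 3215 = \frac{17}{35} + 3215 = \frac{112542}{35}$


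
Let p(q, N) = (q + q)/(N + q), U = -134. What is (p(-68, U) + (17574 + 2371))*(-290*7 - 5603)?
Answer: -15376777729/101 ≈ -1.5225e+8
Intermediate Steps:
p(q, N) = 2*q/(N + q) (p(q, N) = (2*q)/(N + q) = 2*q/(N + q))
(p(-68, U) + (17574 + 2371))*(-290*7 - 5603) = (2*(-68)/(-134 - 68) + (17574 + 2371))*(-290*7 - 5603) = (2*(-68)/(-202) + 19945)*(-2030 - 5603) = (2*(-68)*(-1/202) + 19945)*(-7633) = (68/101 + 19945)*(-7633) = (2014513/101)*(-7633) = -15376777729/101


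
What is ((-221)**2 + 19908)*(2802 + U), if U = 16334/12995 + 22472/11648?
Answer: 3648931734413551/18920720 ≈ 1.9285e+8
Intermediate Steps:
U = 60285259/18920720 (U = 16334*(1/12995) + 22472*(1/11648) = 16334/12995 + 2809/1456 = 60285259/18920720 ≈ 3.1862)
((-221)**2 + 19908)*(2802 + U) = ((-221)**2 + 19908)*(2802 + 60285259/18920720) = (48841 + 19908)*(53076142699/18920720) = 68749*(53076142699/18920720) = 3648931734413551/18920720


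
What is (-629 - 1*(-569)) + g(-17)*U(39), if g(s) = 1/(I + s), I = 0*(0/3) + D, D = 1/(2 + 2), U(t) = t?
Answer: -4176/67 ≈ -62.328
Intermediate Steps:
D = ¼ (D = 1/4 = ¼ ≈ 0.25000)
I = ¼ (I = 0*(0/3) + ¼ = 0*(0*(⅓)) + ¼ = 0*0 + ¼ = 0 + ¼ = ¼ ≈ 0.25000)
g(s) = 1/(¼ + s)
(-629 - 1*(-569)) + g(-17)*U(39) = (-629 - 1*(-569)) + (4/(1 + 4*(-17)))*39 = (-629 + 569) + (4/(1 - 68))*39 = -60 + (4/(-67))*39 = -60 + (4*(-1/67))*39 = -60 - 4/67*39 = -60 - 156/67 = -4176/67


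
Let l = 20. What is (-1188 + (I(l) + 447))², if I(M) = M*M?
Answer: 116281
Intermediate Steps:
I(M) = M²
(-1188 + (I(l) + 447))² = (-1188 + (20² + 447))² = (-1188 + (400 + 447))² = (-1188 + 847)² = (-341)² = 116281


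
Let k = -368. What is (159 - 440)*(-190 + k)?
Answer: 156798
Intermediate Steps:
(159 - 440)*(-190 + k) = (159 - 440)*(-190 - 368) = -281*(-558) = 156798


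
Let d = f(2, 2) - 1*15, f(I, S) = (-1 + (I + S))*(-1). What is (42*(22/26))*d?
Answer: -8316/13 ≈ -639.69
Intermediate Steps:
f(I, S) = 1 - I - S (f(I, S) = (-1 + I + S)*(-1) = 1 - I - S)
d = -18 (d = (1 - 1*2 - 1*2) - 1*15 = (1 - 2 - 2) - 15 = -3 - 15 = -18)
(42*(22/26))*d = (42*(22/26))*(-18) = (42*(22*(1/26)))*(-18) = (42*(11/13))*(-18) = (462/13)*(-18) = -8316/13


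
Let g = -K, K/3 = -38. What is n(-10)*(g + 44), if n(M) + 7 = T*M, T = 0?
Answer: -1106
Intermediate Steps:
K = -114 (K = 3*(-38) = -114)
g = 114 (g = -1*(-114) = 114)
n(M) = -7 (n(M) = -7 + 0*M = -7 + 0 = -7)
n(-10)*(g + 44) = -7*(114 + 44) = -7*158 = -1106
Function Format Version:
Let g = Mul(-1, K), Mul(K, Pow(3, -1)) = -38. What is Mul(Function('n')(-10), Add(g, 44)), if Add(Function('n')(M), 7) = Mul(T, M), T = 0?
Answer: -1106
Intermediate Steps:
K = -114 (K = Mul(3, -38) = -114)
g = 114 (g = Mul(-1, -114) = 114)
Function('n')(M) = -7 (Function('n')(M) = Add(-7, Mul(0, M)) = Add(-7, 0) = -7)
Mul(Function('n')(-10), Add(g, 44)) = Mul(-7, Add(114, 44)) = Mul(-7, 158) = -1106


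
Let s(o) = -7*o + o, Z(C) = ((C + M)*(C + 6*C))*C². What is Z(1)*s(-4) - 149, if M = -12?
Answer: -1997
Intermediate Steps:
Z(C) = 7*C³*(-12 + C) (Z(C) = ((C - 12)*(C + 6*C))*C² = ((-12 + C)*(7*C))*C² = (7*C*(-12 + C))*C² = 7*C³*(-12 + C))
s(o) = -6*o
Z(1)*s(-4) - 149 = (7*1³*(-12 + 1))*(-6*(-4)) - 149 = (7*1*(-11))*24 - 149 = -77*24 - 149 = -1848 - 149 = -1997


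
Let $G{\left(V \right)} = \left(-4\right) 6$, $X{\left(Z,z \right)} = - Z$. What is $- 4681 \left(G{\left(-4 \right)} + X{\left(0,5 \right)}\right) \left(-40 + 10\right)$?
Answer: $-3370320$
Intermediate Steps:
$G{\left(V \right)} = -24$
$- 4681 \left(G{\left(-4 \right)} + X{\left(0,5 \right)}\right) \left(-40 + 10\right) = - 4681 \left(-24 - 0\right) \left(-40 + 10\right) = - 4681 \left(-24 + 0\right) \left(-30\right) = - 4681 \left(\left(-24\right) \left(-30\right)\right) = \left(-4681\right) 720 = -3370320$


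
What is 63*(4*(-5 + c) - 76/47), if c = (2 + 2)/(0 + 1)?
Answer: -16632/47 ≈ -353.87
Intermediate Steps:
c = 4 (c = 4/1 = 4*1 = 4)
63*(4*(-5 + c) - 76/47) = 63*(4*(-5 + 4) - 76/47) = 63*(4*(-1) - 76*1/47) = 63*(-4 - 76/47) = 63*(-264/47) = -16632/47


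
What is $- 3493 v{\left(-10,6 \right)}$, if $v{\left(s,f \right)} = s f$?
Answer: $209580$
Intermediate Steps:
$v{\left(s,f \right)} = f s$
$- 3493 v{\left(-10,6 \right)} = - 3493 \cdot 6 \left(-10\right) = \left(-3493\right) \left(-60\right) = 209580$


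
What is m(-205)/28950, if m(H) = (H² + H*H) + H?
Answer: 16769/5790 ≈ 2.8962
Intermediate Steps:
m(H) = H + 2*H² (m(H) = (H² + H²) + H = 2*H² + H = H + 2*H²)
m(-205)/28950 = -205*(1 + 2*(-205))/28950 = -205*(1 - 410)*(1/28950) = -205*(-409)*(1/28950) = 83845*(1/28950) = 16769/5790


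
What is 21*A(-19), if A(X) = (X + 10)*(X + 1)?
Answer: 3402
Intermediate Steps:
A(X) = (1 + X)*(10 + X) (A(X) = (10 + X)*(1 + X) = (1 + X)*(10 + X))
21*A(-19) = 21*(10 + (-19)² + 11*(-19)) = 21*(10 + 361 - 209) = 21*162 = 3402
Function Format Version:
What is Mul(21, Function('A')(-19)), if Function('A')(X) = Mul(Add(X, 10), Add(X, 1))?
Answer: 3402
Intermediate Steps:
Function('A')(X) = Mul(Add(1, X), Add(10, X)) (Function('A')(X) = Mul(Add(10, X), Add(1, X)) = Mul(Add(1, X), Add(10, X)))
Mul(21, Function('A')(-19)) = Mul(21, Add(10, Pow(-19, 2), Mul(11, -19))) = Mul(21, Add(10, 361, -209)) = Mul(21, 162) = 3402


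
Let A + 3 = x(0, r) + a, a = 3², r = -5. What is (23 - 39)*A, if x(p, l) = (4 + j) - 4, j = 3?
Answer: -144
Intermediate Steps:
x(p, l) = 3 (x(p, l) = (4 + 3) - 4 = 7 - 4 = 3)
a = 9
A = 9 (A = -3 + (3 + 9) = -3 + 12 = 9)
(23 - 39)*A = (23 - 39)*9 = -16*9 = -144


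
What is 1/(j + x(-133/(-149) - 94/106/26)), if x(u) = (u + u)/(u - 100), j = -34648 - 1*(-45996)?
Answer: 20355929/230998729750 ≈ 8.8121e-5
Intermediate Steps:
j = 11348 (j = -34648 + 45996 = 11348)
x(u) = 2*u/(-100 + u) (x(u) = (2*u)/(-100 + u) = 2*u/(-100 + u))
1/(j + x(-133/(-149) - 94/106/26)) = 1/(11348 + 2*(-133/(-149) - 94/106/26)/(-100 + (-133/(-149) - 94/106/26))) = 1/(11348 + 2*(-133*(-1/149) - 94*1/106*(1/26))/(-100 + (-133*(-1/149) - 94*1/106*(1/26)))) = 1/(11348 + 2*(133/149 - 47/53*1/26)/(-100 + (133/149 - 47/53*1/26))) = 1/(11348 + 2*(133/149 - 47/1378)/(-100 + (133/149 - 47/1378))) = 1/(11348 + 2*(176271/205322)/(-100 + 176271/205322)) = 1/(11348 + 2*(176271/205322)/(-20355929/205322)) = 1/(11348 + 2*(176271/205322)*(-205322/20355929)) = 1/(11348 - 352542/20355929) = 1/(230998729750/20355929) = 20355929/230998729750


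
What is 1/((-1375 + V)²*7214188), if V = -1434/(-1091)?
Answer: 1190281/16203605245098068428 ≈ 7.3458e-14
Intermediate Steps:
V = 1434/1091 (V = -1434*(-1/1091) = 1434/1091 ≈ 1.3144)
1/((-1375 + V)²*7214188) = 1/((-1375 + 1434/1091)²*7214188) = (1/7214188)/(-1498691/1091)² = (1/7214188)/(2246074713481/1190281) = (1190281/2246074713481)*(1/7214188) = 1190281/16203605245098068428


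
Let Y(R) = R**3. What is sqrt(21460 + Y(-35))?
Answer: I*sqrt(21415) ≈ 146.34*I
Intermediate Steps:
sqrt(21460 + Y(-35)) = sqrt(21460 + (-35)**3) = sqrt(21460 - 42875) = sqrt(-21415) = I*sqrt(21415)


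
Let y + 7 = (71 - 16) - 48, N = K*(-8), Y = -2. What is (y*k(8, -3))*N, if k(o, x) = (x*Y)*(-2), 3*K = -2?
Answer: 0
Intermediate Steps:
K = -⅔ (K = (⅓)*(-2) = -⅔ ≈ -0.66667)
k(o, x) = 4*x (k(o, x) = (x*(-2))*(-2) = -2*x*(-2) = 4*x)
N = 16/3 (N = -⅔*(-8) = 16/3 ≈ 5.3333)
y = 0 (y = -7 + ((71 - 16) - 48) = -7 + (55 - 48) = -7 + 7 = 0)
(y*k(8, -3))*N = (0*(4*(-3)))*(16/3) = (0*(-12))*(16/3) = 0*(16/3) = 0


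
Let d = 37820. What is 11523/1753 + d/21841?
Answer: 317972303/38287273 ≈ 8.3049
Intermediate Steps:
11523/1753 + d/21841 = 11523/1753 + 37820/21841 = 317972303/38287273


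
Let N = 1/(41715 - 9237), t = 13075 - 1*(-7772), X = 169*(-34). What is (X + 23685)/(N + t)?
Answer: 582622842/677068867 ≈ 0.86051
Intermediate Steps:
X = -5746
t = 20847 (t = 13075 + 7772 = 20847)
N = 1/32478 ≈ 3.0790e-5
(X + 23685)/(N + t) = (-5746 + 23685)/(1/32478 + 20847) = 17939/(677068867/32478) = 17939*(32478/677068867) = 582622842/677068867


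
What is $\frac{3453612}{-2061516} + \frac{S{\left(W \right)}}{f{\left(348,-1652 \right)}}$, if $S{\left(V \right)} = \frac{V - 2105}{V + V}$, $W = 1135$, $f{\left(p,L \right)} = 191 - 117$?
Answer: $- \frac{4851145119}{2885778814} \approx -1.6811$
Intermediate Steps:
$f{\left(p,L \right)} = 74$
$S{\left(V \right)} = \frac{-2105 + V}{2 V}$
$\frac{3453612}{-2061516} + \frac{S{\left(W \right)}}{f{\left(348,-1652 \right)}} = \frac{3453612}{-2061516} + \frac{\frac{1}{2} \cdot \frac{1}{1135} \left(-2105 + 1135\right)}{74} = 3453612 \left(- \frac{1}{2061516}\right) + \frac{1}{2} \cdot \frac{1}{1135} \left(-970\right) \frac{1}{74} = - \frac{287801}{171793} - \frac{97}{16798} = - \frac{4851145119}{2885778814}$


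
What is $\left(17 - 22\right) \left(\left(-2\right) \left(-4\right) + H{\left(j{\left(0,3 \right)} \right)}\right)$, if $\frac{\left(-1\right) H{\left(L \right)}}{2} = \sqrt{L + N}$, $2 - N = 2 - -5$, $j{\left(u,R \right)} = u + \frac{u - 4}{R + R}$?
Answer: $-40 + \frac{10 i \sqrt{51}}{3} \approx -40.0 + 23.805 i$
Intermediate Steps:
$j{\left(u,R \right)} = u + \frac{-4 + u}{2 R}$
$N = -5$ ($N = 2 - \left(2 - -5\right) = 2 - \left(2 + 5\right) = 2 - 7 = -5$)
$H{\left(L \right)} = - 2 \sqrt{-5 + L}$ ($H{\left(L \right)} = - 2 \sqrt{L - 5} = - 2 \sqrt{-5 + L}$)
$\left(17 - 22\right) \left(\left(-2\right) \left(-4\right) + H{\left(j{\left(0,3 \right)} \right)}\right) = \left(17 - 22\right) \left(\left(-2\right) \left(-4\right) - 2 \sqrt{-5 + \frac{-2 + \frac{1}{2} \cdot 0 + 3 \cdot 0}{3}}\right) = \left(17 - 22\right) \left(8 - 2 \sqrt{-5 + \frac{-2 + 0 + 0}{3}}\right) = - 5 \left(8 - 2 \sqrt{-5 + \frac{1}{3} \left(-2\right)}\right) = - 5 \left(8 - 2 \sqrt{-5 - \frac{2}{3}}\right) = - 5 \left(8 - 2 \sqrt{- \frac{17}{3}}\right) = - 5 \left(8 - 2 \frac{i \sqrt{51}}{3}\right) = - 5 \left(8 - \frac{2 i \sqrt{51}}{3}\right) = -40 + \frac{10 i \sqrt{51}}{3}$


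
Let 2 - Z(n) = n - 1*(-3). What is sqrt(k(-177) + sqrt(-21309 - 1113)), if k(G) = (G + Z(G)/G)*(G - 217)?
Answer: sqrt(2197095690 + 31329*I*sqrt(22422))/177 ≈ 264.82 + 0.28272*I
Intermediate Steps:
Z(n) = -1 - n (Z(n) = 2 - (n - 1*(-3)) = 2 - (n + 3) = 2 - (3 + n) = 2 + (-3 - n) = -1 - n)
k(G) = (-217 + G)*(G + (-1 - G)/G) (k(G) = (G + (-1 - G)/G)*(G - 217) = (G + (-1 - G)/G)*(-217 + G) = (-217 + G)*(G + (-1 - G)/G))
sqrt(k(-177) + sqrt(-21309 - 1113)) = sqrt((216 + (-177)**2 - 218*(-177) + 217/(-177)) + sqrt(-21309 - 1113)) = sqrt((216 + 31329 + 38586 + 217*(-1/177)) + sqrt(-22422)) = sqrt((216 + 31329 + 38586 - 217/177) + I*sqrt(22422)) = sqrt(12412970/177 + I*sqrt(22422))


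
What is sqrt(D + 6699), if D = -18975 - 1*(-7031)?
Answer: I*sqrt(5245) ≈ 72.422*I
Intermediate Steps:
D = -11944 (D = -18975 + 7031 = -11944)
sqrt(D + 6699) = sqrt(-11944 + 6699) = sqrt(-5245) = I*sqrt(5245)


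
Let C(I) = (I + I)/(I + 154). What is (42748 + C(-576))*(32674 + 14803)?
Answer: 428261720708/211 ≈ 2.0297e+9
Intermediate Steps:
C(I) = 2*I/(154 + I) (C(I) = (2*I)/(154 + I) = 2*I/(154 + I))
(42748 + C(-576))*(32674 + 14803) = (42748 + 2*(-576)/(154 - 576))*(32674 + 14803) = (42748 + 2*(-576)/(-422))*47477 = (42748 + 2*(-576)*(-1/422))*47477 = (42748 + 576/211)*47477 = (9020404/211)*47477 = 428261720708/211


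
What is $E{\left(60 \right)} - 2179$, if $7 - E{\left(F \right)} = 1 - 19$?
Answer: $-2154$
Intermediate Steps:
$E{\left(F \right)} = 25$ ($E{\left(F \right)} = 7 - \left(1 - 19\right) = 7 - -18 = 7 + 18 = 25$)
$E{\left(60 \right)} - 2179 = 25 - 2179 = -2154$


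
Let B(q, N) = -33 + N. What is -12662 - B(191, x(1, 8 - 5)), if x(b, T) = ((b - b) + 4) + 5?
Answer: -12638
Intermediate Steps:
x(b, T) = 9 (x(b, T) = (0 + 4) + 5 = 4 + 5 = 9)
-12662 - B(191, x(1, 8 - 5)) = -12662 - (-33 + 9) = -12662 - 1*(-24) = -12662 + 24 = -12638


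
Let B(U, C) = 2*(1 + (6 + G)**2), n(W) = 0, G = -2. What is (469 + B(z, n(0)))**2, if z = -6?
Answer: 253009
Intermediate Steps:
B(U, C) = 34 (B(U, C) = 2*(1 + (6 - 2)**2) = 2*(1 + 4**2) = 2*(1 + 16) = 2*17 = 34)
(469 + B(z, n(0)))**2 = (469 + 34)**2 = 503**2 = 253009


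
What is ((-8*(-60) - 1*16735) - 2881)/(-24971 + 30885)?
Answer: -9568/2957 ≈ -3.2357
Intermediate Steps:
((-8*(-60) - 1*16735) - 2881)/(-24971 + 30885) = ((480 - 16735) - 2881)/5914 = (-16255 - 2881)*(1/5914) = -19136*1/5914 = -9568/2957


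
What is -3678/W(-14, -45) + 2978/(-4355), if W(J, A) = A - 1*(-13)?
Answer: 7961197/69680 ≈ 114.25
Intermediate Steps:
W(J, A) = 13 + A (W(J, A) = A + 13 = 13 + A)
-3678/W(-14, -45) + 2978/(-4355) = -3678/(13 - 45) + 2978/(-4355) = -3678/(-32) + 2978*(-1/4355) = -3678*(-1/32) - 2978/4355 = 1839/16 - 2978/4355 = 7961197/69680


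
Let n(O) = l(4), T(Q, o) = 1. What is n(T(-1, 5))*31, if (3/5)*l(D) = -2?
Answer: -310/3 ≈ -103.33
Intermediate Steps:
l(D) = -10/3 (l(D) = (5/3)*(-2) = -10/3)
n(O) = -10/3
n(T(-1, 5))*31 = -10/3*31 = -310/3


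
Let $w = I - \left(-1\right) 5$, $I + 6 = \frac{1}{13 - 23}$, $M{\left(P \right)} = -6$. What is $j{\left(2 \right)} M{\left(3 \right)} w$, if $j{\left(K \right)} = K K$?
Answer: $\frac{132}{5} \approx 26.4$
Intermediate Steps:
$I = - \frac{61}{10}$ ($I = -6 + \frac{1}{13 - 23} = -6 + \frac{1}{-10} = -6 - \frac{1}{10} = - \frac{61}{10} \approx -6.1$)
$w = - \frac{11}{10}$ ($w = - \frac{61}{10} - \left(-1\right) 5 = - \frac{61}{10} - -5 = - \frac{61}{10} + 5 = - \frac{11}{10} \approx -1.1$)
$j{\left(K \right)} = K^{2}$
$j{\left(2 \right)} M{\left(3 \right)} w = 2^{2} \left(-6\right) \left(- \frac{11}{10}\right) = 4 \left(-6\right) \left(- \frac{11}{10}\right) = \left(-24\right) \left(- \frac{11}{10}\right) = \frac{132}{5}$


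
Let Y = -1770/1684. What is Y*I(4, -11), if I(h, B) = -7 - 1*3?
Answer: 4425/421 ≈ 10.511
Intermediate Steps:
Y = -885/842 (Y = -1770*1/1684 = -885/842 ≈ -1.0511)
I(h, B) = -10 (I(h, B) = -7 - 3 = -10)
Y*I(4, -11) = -885/842*(-10) = 4425/421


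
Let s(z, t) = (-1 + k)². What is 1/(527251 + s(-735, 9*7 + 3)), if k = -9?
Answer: 1/527351 ≈ 1.8963e-6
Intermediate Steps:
s(z, t) = 100 (s(z, t) = (-1 - 9)² = (-10)² = 100)
1/(527251 + s(-735, 9*7 + 3)) = 1/(527251 + 100) = 1/527351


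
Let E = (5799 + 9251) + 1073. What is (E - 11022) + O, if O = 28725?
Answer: 33826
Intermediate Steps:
E = 16123 (E = 15050 + 1073 = 16123)
(E - 11022) + O = (16123 - 11022) + 28725 = 5101 + 28725 = 33826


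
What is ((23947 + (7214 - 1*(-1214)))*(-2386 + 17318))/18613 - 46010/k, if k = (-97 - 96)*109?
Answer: 1452948079090/55937383 ≈ 25975.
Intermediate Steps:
k = -21037 (k = -193*109 = -21037)
((23947 + (7214 - 1*(-1214)))*(-2386 + 17318))/18613 - 46010/k = ((23947 + (7214 - 1*(-1214)))*(-2386 + 17318))/18613 - 46010/(-21037) = ((23947 + (7214 + 1214))*14932)*(1/18613) - 46010*(-1/21037) = ((23947 + 8428)*14932)*(1/18613) + 46010/21037 = (32375*14932)*(1/18613) + 46010/21037 = 483423500*(1/18613) + 46010/21037 = 69060500/2659 + 46010/21037 = 1452948079090/55937383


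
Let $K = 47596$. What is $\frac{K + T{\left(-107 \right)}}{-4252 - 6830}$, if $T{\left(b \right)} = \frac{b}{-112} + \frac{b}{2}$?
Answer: $- \frac{5324867}{1241184} \approx -4.2902$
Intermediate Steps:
$T{\left(b \right)} = \frac{55 b}{112}$ ($T{\left(b \right)} = b \left(- \frac{1}{112}\right) + b \frac{1}{2} = - \frac{b}{112} + \frac{b}{2} = \frac{55 b}{112}$)
$\frac{K + T{\left(-107 \right)}}{-4252 - 6830} = \frac{47596 + \frac{55}{112} \left(-107\right)}{-4252 - 6830} = \frac{47596 - \frac{5885}{112}}{-11082} = \frac{5324867}{112} \left(- \frac{1}{11082}\right) = - \frac{5324867}{1241184}$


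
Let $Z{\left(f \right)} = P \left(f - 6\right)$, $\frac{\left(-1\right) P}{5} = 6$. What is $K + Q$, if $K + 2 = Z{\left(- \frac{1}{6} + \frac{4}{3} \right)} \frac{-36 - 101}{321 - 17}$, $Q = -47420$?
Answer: $- \frac{14436153}{304} \approx -47487.0$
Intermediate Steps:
$P = -30$ ($P = \left(-5\right) 6 = -30$)
$Z{\left(f \right)} = 180 - 30 f$ ($Z{\left(f \right)} = - 30 \left(f - 6\right) = - 30 \left(-6 + f\right) = 180 - 30 f$)
$K = - \frac{20473}{304}$ ($K = -2 + \left(180 - 30 \left(- \frac{1}{6} + \frac{4}{3}\right)\right) \frac{-36 - 101}{321 - 17} = -2 + \left(180 - 30 \left(\left(-1\right) \frac{1}{6} + 4 \cdot \frac{1}{3}\right)\right) \left(- \frac{137}{304}\right) = -2 + \left(180 - 30 \left(- \frac{1}{6} + \frac{4}{3}\right)\right) \left(\left(-137\right) \frac{1}{304}\right) = -2 + \left(180 - 35\right) \left(- \frac{137}{304}\right) = -2 + 145 \left(- \frac{137}{304}\right) = -2 - \frac{19865}{304} = - \frac{20473}{304} \approx -67.345$)
$K + Q = - \frac{20473}{304} - 47420 = - \frac{14436153}{304}$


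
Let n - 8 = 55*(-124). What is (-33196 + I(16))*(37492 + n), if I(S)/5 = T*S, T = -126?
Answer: -1327707680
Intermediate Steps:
I(S) = -630*S (I(S) = 5*(-126*S) = -630*S)
n = -6812 (n = 8 + 55*(-124) = 8 - 6820 = -6812)
(-33196 + I(16))*(37492 + n) = (-33196 - 630*16)*(37492 - 6812) = (-33196 - 10080)*30680 = -43276*30680 = -1327707680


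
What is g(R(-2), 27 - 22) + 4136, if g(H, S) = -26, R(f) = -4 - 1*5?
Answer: 4110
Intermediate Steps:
R(f) = -9 (R(f) = -4 - 5 = -9)
g(R(-2), 27 - 22) + 4136 = -26 + 4136 = 4110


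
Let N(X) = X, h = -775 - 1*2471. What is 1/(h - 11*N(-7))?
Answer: -1/3169 ≈ -0.00031556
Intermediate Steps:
h = -3246 (h = -775 - 2471 = -3246)
1/(h - 11*N(-7)) = 1/(-3246 - 11*(-7)) = 1/(-3246 + 77) = 1/(-3169) = -1/3169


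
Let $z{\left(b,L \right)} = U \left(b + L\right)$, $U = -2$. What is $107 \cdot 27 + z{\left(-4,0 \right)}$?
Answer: $2897$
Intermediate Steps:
$z{\left(b,L \right)} = - 2 L - 2 b$ ($z{\left(b,L \right)} = - 2 \left(b + L\right) = - 2 \left(L + b\right) = - 2 L - 2 b$)
$107 \cdot 27 + z{\left(-4,0 \right)} = 107 \cdot 27 - -8 = 2889 + \left(0 + 8\right) = 2889 + 8 = 2897$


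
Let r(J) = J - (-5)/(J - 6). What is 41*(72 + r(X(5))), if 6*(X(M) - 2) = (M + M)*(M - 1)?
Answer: 81221/24 ≈ 3384.2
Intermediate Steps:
X(M) = 2 + M*(-1 + M)/3 (X(M) = 2 + ((M + M)*(M - 1))/6 = 2 + ((2*M)*(-1 + M))/6 = 2 + (2*M*(-1 + M))/6 = 2 + M*(-1 + M)/3)
r(J) = J + 5/(-6 + J) (r(J) = J - (-5)/(-6 + J) = J + 5/(-6 + J))
41*(72 + r(X(5))) = 41*(72 + (5 + (2 - ⅓*5 + (⅓)*5²)² - 6*(2 - ⅓*5 + (⅓)*5²))/(-6 + (2 - ⅓*5 + (⅓)*5²))) = 41*(72 + (5 + (2 - 5/3 + (⅓)*25)² - 6*(2 - 5/3 + (⅓)*25))/(-6 + (2 - 5/3 + (⅓)*25))) = 41*(72 + (5 + (2 - 5/3 + 25/3)² - 6*(2 - 5/3 + 25/3))/(-6 + (2 - 5/3 + 25/3))) = 41*(72 + (5 + (26/3)² - 6*26/3)/(-6 + 26/3)) = 41*(72 + (5 + 676/9 - 52)/(8/3)) = 41*(72 + (3/8)*(253/9)) = 41*(72 + 253/24) = 41*(1981/24) = 81221/24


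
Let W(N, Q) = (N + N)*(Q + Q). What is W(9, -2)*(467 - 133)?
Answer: -24048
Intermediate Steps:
W(N, Q) = 4*N*Q (W(N, Q) = (2*N)*(2*Q) = 4*N*Q)
W(9, -2)*(467 - 133) = (4*9*(-2))*(467 - 133) = -72*334 = -24048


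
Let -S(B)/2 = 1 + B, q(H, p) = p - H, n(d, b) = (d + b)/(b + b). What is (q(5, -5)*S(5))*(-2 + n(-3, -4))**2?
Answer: 1215/8 ≈ 151.88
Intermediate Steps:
n(d, b) = (b + d)/(2*b) (n(d, b) = (b + d)/((2*b)) = (b + d)*(1/(2*b)) = (b + d)/(2*b))
S(B) = -2 - 2*B (S(B) = -2*(1 + B) = -2 - 2*B)
(q(5, -5)*S(5))*(-2 + n(-3, -4))**2 = ((-5 - 1*5)*(-2 - 2*5))*(-2 + (1/2)*(-4 - 3)/(-4))**2 = ((-5 - 5)*(-2 - 10))*(-2 + (1/2)*(-1/4)*(-7))**2 = (-10*(-12))*(-2 + 7/8)**2 = 120*(-9/8)**2 = 120*(81/64) = 1215/8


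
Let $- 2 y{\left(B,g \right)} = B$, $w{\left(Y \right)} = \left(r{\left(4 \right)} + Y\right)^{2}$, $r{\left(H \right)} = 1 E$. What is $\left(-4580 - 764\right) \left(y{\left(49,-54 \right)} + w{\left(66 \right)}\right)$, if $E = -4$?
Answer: $-20411408$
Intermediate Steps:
$r{\left(H \right)} = -4$ ($r{\left(H \right)} = 1 \left(-4\right) = -4$)
$w{\left(Y \right)} = \left(-4 + Y\right)^{2}$
$y{\left(B,g \right)} = - \frac{B}{2}$
$\left(-4580 - 764\right) \left(y{\left(49,-54 \right)} + w{\left(66 \right)}\right) = \left(-4580 - 764\right) \left(\left(- \frac{1}{2}\right) 49 + \left(-4 + 66\right)^{2}\right) = - 5344 \left(- \frac{49}{2} + 62^{2}\right) = - 5344 \left(- \frac{49}{2} + 3844\right) = \left(-5344\right) \frac{7639}{2} = -20411408$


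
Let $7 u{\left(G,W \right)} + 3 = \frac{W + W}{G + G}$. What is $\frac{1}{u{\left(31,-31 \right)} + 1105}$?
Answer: $\frac{7}{7731} \approx 0.00090545$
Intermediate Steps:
$u{\left(G,W \right)} = - \frac{3}{7} + \frac{W}{7 G}$ ($u{\left(G,W \right)} = - \frac{3}{7} + \frac{\left(W + W\right) \frac{1}{G + G}}{7} = - \frac{3}{7} + \frac{2 W \frac{1}{2 G}}{7} = - \frac{3}{7} + \frac{W \frac{1}{G}}{7} = - \frac{3}{7} + \frac{W}{7 G}$)
$\frac{1}{u{\left(31,-31 \right)} + 1105} = \frac{1}{\frac{-31 - 93}{7 \cdot 31} + 1105} = \frac{1}{\frac{1}{7} \cdot \frac{1}{31} \left(-31 - 93\right) + 1105} = \frac{1}{\frac{1}{7} \cdot \frac{1}{31} \left(-124\right) + 1105} = \frac{1}{- \frac{4}{7} + 1105} = \frac{1}{\frac{7731}{7}} = \frac{7}{7731}$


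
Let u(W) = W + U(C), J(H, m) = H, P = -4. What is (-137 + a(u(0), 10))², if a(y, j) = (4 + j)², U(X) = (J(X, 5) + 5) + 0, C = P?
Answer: 3481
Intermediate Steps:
C = -4
U(X) = 5 + X (U(X) = (X + 5) + 0 = (5 + X) + 0 = 5 + X)
u(W) = 1 + W (u(W) = W + (5 - 4) = W + 1 = 1 + W)
(-137 + a(u(0), 10))² = (-137 + (4 + 10)²)² = (-137 + 14²)² = (-137 + 196)² = 59² = 3481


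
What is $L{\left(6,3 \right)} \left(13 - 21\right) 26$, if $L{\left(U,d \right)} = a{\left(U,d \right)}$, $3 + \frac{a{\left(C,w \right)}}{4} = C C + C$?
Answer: $-32448$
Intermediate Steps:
$a{\left(C,w \right)} = -12 + 4 C + 4 C^{2}$ ($a{\left(C,w \right)} = -12 + 4 \left(C C + C\right) = -12 + 4 \left(C^{2} + C\right) = -12 + 4 \left(C + C^{2}\right) = -12 + \left(4 C + 4 C^{2}\right) = -12 + 4 C + 4 C^{2}$)
$L{\left(U,d \right)} = -12 + 4 U + 4 U^{2}$
$L{\left(6,3 \right)} \left(13 - 21\right) 26 = \left(-12 + 4 \cdot 6 + 4 \cdot 6^{2}\right) \left(13 - 21\right) 26 = \left(-12 + 24 + 4 \cdot 36\right) \left(-8\right) 26 = \left(-12 + 24 + 144\right) \left(-8\right) 26 = 156 \left(-8\right) 26 = \left(-1248\right) 26 = -32448$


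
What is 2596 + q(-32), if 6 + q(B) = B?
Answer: 2558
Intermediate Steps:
q(B) = -6 + B
2596 + q(-32) = 2596 + (-6 - 32) = 2596 - 38 = 2558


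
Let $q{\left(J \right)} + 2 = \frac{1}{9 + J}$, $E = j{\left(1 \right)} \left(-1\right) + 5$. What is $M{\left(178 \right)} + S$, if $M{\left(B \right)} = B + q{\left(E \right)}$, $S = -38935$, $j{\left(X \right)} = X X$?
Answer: $- \frac{503866}{13} \approx -38759.0$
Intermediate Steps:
$j{\left(X \right)} = X^{2}$
$E = 4$ ($E = 1^{2} \left(-1\right) + 5 = 1 \left(-1\right) + 5 = -1 + 5 = 4$)
$q{\left(J \right)} = -2 + \frac{1}{9 + J}$
$M{\left(B \right)} = - \frac{25}{13} + B$ ($M{\left(B \right)} = B + \frac{-17 - 8}{9 + 4} = B + \frac{-17 - 8}{13} = B + \frac{1}{13} \left(-25\right) = B - \frac{25}{13} = - \frac{25}{13} + B$)
$M{\left(178 \right)} + S = \left(- \frac{25}{13} + 178\right) - 38935 = \frac{2289}{13} - 38935 = - \frac{503866}{13}$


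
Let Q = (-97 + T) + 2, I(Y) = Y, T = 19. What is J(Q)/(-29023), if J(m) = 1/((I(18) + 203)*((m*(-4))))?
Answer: -1/1949881232 ≈ -5.1285e-10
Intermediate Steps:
Q = -76 (Q = (-97 + 19) + 2 = -78 + 2 = -76)
J(m) = -1/(884*m) (J(m) = 1/((18 + 203)*((m*(-4)))) = 1/(221*((-4*m))) = (-1/(4*m))/221 = -1/(884*m))
J(Q)/(-29023) = -1/884/(-76)/(-29023) = -1/884*(-1/76)*(-1/29023) = (1/67184)*(-1/29023) = -1/1949881232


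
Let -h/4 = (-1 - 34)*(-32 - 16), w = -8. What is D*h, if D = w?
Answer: 53760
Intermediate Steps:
D = -8
h = -6720 (h = -4*(-1 - 34)*(-32 - 16) = -(-140)*(-48) = -4*1680 = -6720)
D*h = -8*(-6720) = 53760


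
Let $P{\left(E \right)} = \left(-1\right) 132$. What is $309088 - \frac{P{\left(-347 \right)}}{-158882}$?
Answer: $\frac{24554259742}{79441} \approx 3.0909 \cdot 10^{5}$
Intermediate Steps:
$P{\left(E \right)} = -132$
$309088 - \frac{P{\left(-347 \right)}}{-158882} = 309088 - - \frac{132}{-158882} = 309088 - \left(-132\right) \left(- \frac{1}{158882}\right) = 309088 - \frac{66}{79441} = \frac{24554259742}{79441}$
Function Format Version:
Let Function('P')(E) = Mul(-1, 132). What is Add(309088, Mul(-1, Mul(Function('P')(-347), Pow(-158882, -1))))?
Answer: Rational(24554259742, 79441) ≈ 3.0909e+5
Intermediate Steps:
Function('P')(E) = -132
Add(309088, Mul(-1, Mul(Function('P')(-347), Pow(-158882, -1)))) = Add(309088, Mul(-1, Mul(-132, Pow(-158882, -1)))) = Add(309088, Mul(-1, Mul(-132, Rational(-1, 158882)))) = Add(309088, Mul(-1, Rational(66, 79441))) = Add(309088, Rational(-66, 79441)) = Rational(24554259742, 79441)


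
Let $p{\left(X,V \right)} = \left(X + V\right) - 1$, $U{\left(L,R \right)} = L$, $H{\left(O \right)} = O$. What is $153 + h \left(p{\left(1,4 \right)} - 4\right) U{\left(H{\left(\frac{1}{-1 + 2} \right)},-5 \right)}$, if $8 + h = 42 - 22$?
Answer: $153$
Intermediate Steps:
$p{\left(X,V \right)} = -1 + V + X$ ($p{\left(X,V \right)} = \left(V + X\right) - 1 = -1 + V + X$)
$h = 12$ ($h = -8 + \left(42 - 22\right) = -8 + 20 = 12$)
$153 + h \left(p{\left(1,4 \right)} - 4\right) U{\left(H{\left(\frac{1}{-1 + 2} \right)},-5 \right)} = 153 + 12 \frac{\left(-1 + 4 + 1\right) - 4}{-1 + 2} = 153 + 12 \frac{4 - 4}{1} = 153 + 12 \cdot 0 \cdot 1 = 153 + 12 \cdot 0 = 153 + 0 = 153$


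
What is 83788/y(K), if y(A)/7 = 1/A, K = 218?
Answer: 18265784/7 ≈ 2.6094e+6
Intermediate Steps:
y(A) = 7/A
83788/y(K) = 83788/((7/218)) = 83788/((7*(1/218))) = 83788/(7/218) = 83788*(218/7) = 18265784/7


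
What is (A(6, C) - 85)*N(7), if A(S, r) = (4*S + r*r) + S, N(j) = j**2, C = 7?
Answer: -294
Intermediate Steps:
A(S, r) = r**2 + 5*S (A(S, r) = (4*S + r**2) + S = (r**2 + 4*S) + S = r**2 + 5*S)
(A(6, C) - 85)*N(7) = ((7**2 + 5*6) - 85)*7**2 = ((49 + 30) - 85)*49 = (79 - 85)*49 = -6*49 = -294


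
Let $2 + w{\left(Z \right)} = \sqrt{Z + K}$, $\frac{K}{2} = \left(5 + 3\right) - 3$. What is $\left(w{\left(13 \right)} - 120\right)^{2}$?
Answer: $\left(122 - \sqrt{23}\right)^{2} \approx 13737.0$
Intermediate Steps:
$K = 10$ ($K = 2 \left(\left(5 + 3\right) - 3\right) = 2 \left(8 - 3\right) = 2 \cdot 5 = 10$)
$w{\left(Z \right)} = -2 + \sqrt{10 + Z}$ ($w{\left(Z \right)} = -2 + \sqrt{Z + 10} = -2 + \sqrt{10 + Z}$)
$\left(w{\left(13 \right)} - 120\right)^{2} = \left(\left(-2 + \sqrt{10 + 13}\right) - 120\right)^{2} = \left(\left(-2 + \sqrt{23}\right) - 120\right)^{2} = \left(-122 + \sqrt{23}\right)^{2}$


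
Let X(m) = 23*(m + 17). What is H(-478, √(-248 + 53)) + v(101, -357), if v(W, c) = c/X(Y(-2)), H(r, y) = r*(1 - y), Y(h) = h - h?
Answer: -11015/23 + 478*I*√195 ≈ -478.91 + 6674.9*I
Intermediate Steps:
Y(h) = 0
X(m) = 391 + 23*m (X(m) = 23*(17 + m) = 391 + 23*m)
v(W, c) = c/391 (v(W, c) = c/(391 + 23*0) = c/(391 + 0) = c/391)
H(-478, √(-248 + 53)) + v(101, -357) = -478*(1 - √(-248 + 53)) + (1/391)*(-357) = -478*(1 - √(-195)) - 21/23 = -478*(1 - I*√195) - 21/23 = (-478 + 478*I*√195) - 21/23 = -11015/23 + 478*I*√195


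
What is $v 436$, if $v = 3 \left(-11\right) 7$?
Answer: $-100716$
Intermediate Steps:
$v = -231$ ($v = \left(-33\right) 7 = -231$)
$v 436 = \left(-231\right) 436 = -100716$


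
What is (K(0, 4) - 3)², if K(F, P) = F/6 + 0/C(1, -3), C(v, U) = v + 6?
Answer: 9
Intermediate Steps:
C(v, U) = 6 + v
K(F, P) = F/6 (K(F, P) = F/6 + 0/(6 + 1) = F*(⅙) + 0/7 = F/6 + 0*(⅐) = F/6 + 0 = F/6)
(K(0, 4) - 3)² = ((⅙)*0 - 3)² = (0 - 3)² = (-3)² = 9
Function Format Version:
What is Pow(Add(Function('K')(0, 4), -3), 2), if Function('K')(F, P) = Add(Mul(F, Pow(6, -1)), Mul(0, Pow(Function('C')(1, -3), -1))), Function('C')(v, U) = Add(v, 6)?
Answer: 9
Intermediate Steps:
Function('C')(v, U) = Add(6, v)
Function('K')(F, P) = Mul(Rational(1, 6), F) (Function('K')(F, P) = Add(Mul(F, Pow(6, -1)), Mul(0, Pow(Add(6, 1), -1))) = Add(Mul(F, Rational(1, 6)), Mul(0, Pow(7, -1))) = Add(Mul(Rational(1, 6), F), Mul(0, Rational(1, 7))) = Add(Mul(Rational(1, 6), F), 0) = Mul(Rational(1, 6), F))
Pow(Add(Function('K')(0, 4), -3), 2) = Pow(Add(Mul(Rational(1, 6), 0), -3), 2) = Pow(Add(0, -3), 2) = Pow(-3, 2) = 9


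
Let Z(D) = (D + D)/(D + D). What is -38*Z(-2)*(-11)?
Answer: 418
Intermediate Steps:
Z(D) = 1 (Z(D) = (2*D)/((2*D)) = (2*D)*(1/(2*D)) = 1)
-38*Z(-2)*(-11) = -38*1*(-11) = -38*(-11) = 418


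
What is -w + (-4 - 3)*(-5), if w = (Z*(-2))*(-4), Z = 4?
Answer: 3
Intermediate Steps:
w = 32 (w = (4*(-2))*(-4) = -8*(-4) = 32)
-w + (-4 - 3)*(-5) = -1*32 + (-4 - 3)*(-5) = -32 - 7*(-5) = -32 + 35 = 3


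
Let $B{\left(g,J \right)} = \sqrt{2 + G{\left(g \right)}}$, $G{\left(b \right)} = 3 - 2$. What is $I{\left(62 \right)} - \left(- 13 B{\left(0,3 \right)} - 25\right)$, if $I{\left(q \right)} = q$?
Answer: $87 + 13 \sqrt{3} \approx 109.52$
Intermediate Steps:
$G{\left(b \right)} = 1$
$B{\left(g,J \right)} = \sqrt{3}$ ($B{\left(g,J \right)} = \sqrt{2 + 1} = \sqrt{3}$)
$I{\left(62 \right)} - \left(- 13 B{\left(0,3 \right)} - 25\right) = 62 - \left(- 13 \sqrt{3} - 25\right) = 62 - \left(-25 - 13 \sqrt{3}\right) = 62 + \left(25 + 13 \sqrt{3}\right) = 87 + 13 \sqrt{3}$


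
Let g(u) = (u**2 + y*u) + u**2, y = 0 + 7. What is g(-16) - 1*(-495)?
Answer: 895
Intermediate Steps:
y = 7
g(u) = 2*u**2 + 7*u (g(u) = (u**2 + 7*u) + u**2 = 2*u**2 + 7*u)
g(-16) - 1*(-495) = -16*(7 + 2*(-16)) - 1*(-495) = -16*(7 - 32) + 495 = -16*(-25) + 495 = 400 + 495 = 895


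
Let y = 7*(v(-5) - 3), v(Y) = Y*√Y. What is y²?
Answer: -5684 + 1470*I*√5 ≈ -5684.0 + 3287.0*I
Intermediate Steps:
v(Y) = Y^(3/2)
y = -21 - 35*I*√5 (y = 7*((-5)^(3/2) - 3) = 7*(-5*I*√5 - 3) = 7*(-3 - 5*I*√5) = -21 - 35*I*√5 ≈ -21.0 - 78.262*I)
y² = (-21 - 35*I*√5)²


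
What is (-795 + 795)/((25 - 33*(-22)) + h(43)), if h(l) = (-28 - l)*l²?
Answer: 0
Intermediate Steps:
h(l) = l²*(-28 - l)
(-795 + 795)/((25 - 33*(-22)) + h(43)) = (-795 + 795)/((25 - 33*(-22)) + 43²*(-28 - 1*43)) = 0/((25 + 726) + 1849*(-28 - 43)) = 0/(751 + 1849*(-71)) = 0/(751 - 131279) = 0/(-130528) = 0*(-1/130528) = 0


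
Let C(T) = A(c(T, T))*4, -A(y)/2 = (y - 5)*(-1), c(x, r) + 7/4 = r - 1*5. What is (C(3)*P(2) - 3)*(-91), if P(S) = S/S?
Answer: 6643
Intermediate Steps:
c(x, r) = -27/4 + r (c(x, r) = -7/4 + (r - 1*5) = -7/4 + (r - 5) = -7/4 + (-5 + r) = -27/4 + r)
A(y) = -10 + 2*y (A(y) = -2*(y - 5)*(-1) = -2*(-5 + y)*(-1) = -2*(5 - y) = -10 + 2*y)
P(S) = 1
C(T) = -94 + 8*T (C(T) = (-10 + 2*(-27/4 + T))*4 = (-10 + (-27/2 + 2*T))*4 = (-47/2 + 2*T)*4 = -94 + 8*T)
(C(3)*P(2) - 3)*(-91) = ((-94 + 8*3)*1 - 3)*(-91) = ((-94 + 24)*1 - 3)*(-91) = (-70*1 - 3)*(-91) = (-70 - 3)*(-91) = -73*(-91) = 6643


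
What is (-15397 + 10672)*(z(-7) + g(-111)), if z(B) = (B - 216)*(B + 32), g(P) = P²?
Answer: -31874850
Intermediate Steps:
z(B) = (-216 + B)*(32 + B)
(-15397 + 10672)*(z(-7) + g(-111)) = (-15397 + 10672)*((-6912 + (-7)² - 184*(-7)) + (-111)²) = -4725*((-6912 + 49 + 1288) + 12321) = -4725*(-5575 + 12321) = -4725*6746 = -31874850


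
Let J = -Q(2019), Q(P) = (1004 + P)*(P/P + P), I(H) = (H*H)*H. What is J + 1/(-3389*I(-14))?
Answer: -56786511827359/9299416 ≈ -6.1065e+6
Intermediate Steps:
I(H) = H³ (I(H) = H²*H = H³)
Q(P) = (1 + P)*(1004 + P) (Q(P) = (1004 + P)*(1 + P) = (1 + P)*(1004 + P))
J = -6106460 (J = -(1004 + 2019² + 1005*2019) = -(1004 + 4076361 + 2029095) = -1*6106460 = -6106460)
J + 1/(-3389*I(-14)) = -6106460 + 1/(-3389*(-14)³) = -6106460 + 1/(-3389*(-2744)) = -6106460 + 1/9299416 = -56786511827359/9299416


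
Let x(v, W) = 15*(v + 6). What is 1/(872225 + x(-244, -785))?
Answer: 1/868655 ≈ 1.1512e-6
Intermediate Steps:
x(v, W) = 90 + 15*v (x(v, W) = 15*(6 + v) = 90 + 15*v)
1/(872225 + x(-244, -785)) = 1/(872225 + (90 + 15*(-244))) = 1/(872225 + (90 - 3660)) = 1/(872225 - 3570) = 1/868655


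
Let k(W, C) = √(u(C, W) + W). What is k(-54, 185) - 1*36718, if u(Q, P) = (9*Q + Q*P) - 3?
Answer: -36718 + I*√8382 ≈ -36718.0 + 91.553*I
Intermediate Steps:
u(Q, P) = -3 + 9*Q + P*Q (u(Q, P) = (9*Q + P*Q) - 3 = -3 + 9*Q + P*Q)
k(W, C) = √(-3 + W + 9*C + C*W) (k(W, C) = √((-3 + 9*C + W*C) + W) = √((-3 + 9*C + C*W) + W) = √(-3 + W + 9*C + C*W))
k(-54, 185) - 1*36718 = √(-3 - 54 + 9*185 + 185*(-54)) - 1*36718 = √(-3 - 54 + 1665 - 9990) - 36718 = √(-8382) - 36718 = I*√8382 - 36718 = -36718 + I*√8382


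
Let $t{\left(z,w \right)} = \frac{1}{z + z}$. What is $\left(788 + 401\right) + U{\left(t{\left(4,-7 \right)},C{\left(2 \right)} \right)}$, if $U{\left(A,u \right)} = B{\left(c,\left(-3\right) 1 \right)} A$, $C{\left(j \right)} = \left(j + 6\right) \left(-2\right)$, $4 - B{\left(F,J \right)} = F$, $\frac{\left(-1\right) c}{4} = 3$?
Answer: $1191$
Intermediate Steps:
$c = -12$ ($c = \left(-4\right) 3 = -12$)
$B{\left(F,J \right)} = 4 - F$
$C{\left(j \right)} = -12 - 2 j$ ($C{\left(j \right)} = \left(6 + j\right) \left(-2\right) = -12 - 2 j$)
$t{\left(z,w \right)} = \frac{1}{2 z}$
$U{\left(A,u \right)} = 16 A$ ($U{\left(A,u \right)} = \left(4 - -12\right) A = \left(4 + 12\right) A = 16 A$)
$\left(788 + 401\right) + U{\left(t{\left(4,-7 \right)},C{\left(2 \right)} \right)} = \left(788 + 401\right) + 16 \frac{1}{2 \cdot 4} = 1189 + 16 \cdot \frac{1}{2} \cdot \frac{1}{4} = 1189 + 16 \cdot \frac{1}{8} = 1189 + 2 = 1191$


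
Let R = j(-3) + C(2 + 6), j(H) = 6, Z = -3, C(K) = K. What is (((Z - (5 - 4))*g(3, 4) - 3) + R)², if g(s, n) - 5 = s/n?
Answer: 144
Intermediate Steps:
R = 14 (R = 6 + (2 + 6) = 6 + 8 = 14)
g(s, n) = 5 + s/n
(((Z - (5 - 4))*g(3, 4) - 3) + R)² = (((-3 - (5 - 4))*(5 + 3/4) - 3) + 14)² = (((-3 - 1*1)*(5 + 3*(¼)) - 3) + 14)² = (((-3 - 1)*(5 + ¾) - 3) + 14)² = ((-4*23/4 - 3) + 14)² = ((-23 - 3) + 14)² = (-26 + 14)² = (-12)² = 144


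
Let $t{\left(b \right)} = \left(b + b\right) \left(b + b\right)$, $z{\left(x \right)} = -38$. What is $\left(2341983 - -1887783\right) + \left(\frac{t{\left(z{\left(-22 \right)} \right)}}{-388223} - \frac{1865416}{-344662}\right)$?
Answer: $\frac{282983794383575786}{66902857813} \approx 4.2298 \cdot 10^{6}$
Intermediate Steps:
$t{\left(b \right)} = 4 b^{2}$ ($t{\left(b \right)} = 2 b 2 b = 4 b^{2}$)
$\left(2341983 - -1887783\right) + \left(\frac{t{\left(z{\left(-22 \right)} \right)}}{-388223} - \frac{1865416}{-344662}\right) = \left(2341983 - -1887783\right) + \left(\frac{4 \left(-38\right)^{2}}{-388223} - \frac{1865416}{-344662}\right) = \left(2341983 + 1887783\right) + \left(4 \cdot 1444 \left(- \frac{1}{388223}\right) - - \frac{932708}{172331}\right) = 4229766 + \left(5776 \left(- \frac{1}{388223}\right) + \frac{932708}{172331}\right) = 4229766 + \left(- \frac{5776}{388223} + \frac{932708}{172331}\right) = 4229766 + \frac{361103314028}{66902857813} = \frac{282983794383575786}{66902857813}$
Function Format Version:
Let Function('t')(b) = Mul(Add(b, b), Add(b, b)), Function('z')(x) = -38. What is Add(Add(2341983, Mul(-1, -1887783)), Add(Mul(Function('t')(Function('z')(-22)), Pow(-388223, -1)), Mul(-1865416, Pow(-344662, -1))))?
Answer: Rational(282983794383575786, 66902857813) ≈ 4.2298e+6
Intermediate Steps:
Function('t')(b) = Mul(4, Pow(b, 2)) (Function('t')(b) = Mul(Mul(2, b), Mul(2, b)) = Mul(4, Pow(b, 2)))
Add(Add(2341983, Mul(-1, -1887783)), Add(Mul(Function('t')(Function('z')(-22)), Pow(-388223, -1)), Mul(-1865416, Pow(-344662, -1)))) = Add(Add(2341983, Mul(-1, -1887783)), Add(Mul(Mul(4, Pow(-38, 2)), Pow(-388223, -1)), Mul(-1865416, Pow(-344662, -1)))) = Add(Add(2341983, 1887783), Add(Mul(Mul(4, 1444), Rational(-1, 388223)), Mul(-1865416, Rational(-1, 344662)))) = Add(4229766, Add(Mul(5776, Rational(-1, 388223)), Rational(932708, 172331))) = Add(4229766, Add(Rational(-5776, 388223), Rational(932708, 172331))) = Add(4229766, Rational(361103314028, 66902857813)) = Rational(282983794383575786, 66902857813)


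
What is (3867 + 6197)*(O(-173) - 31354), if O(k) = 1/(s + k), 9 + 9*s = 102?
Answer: -19248349790/61 ≈ -3.1555e+8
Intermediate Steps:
s = 31/3 (s = -1 + (⅑)*102 = -1 + 34/3 = 31/3 ≈ 10.333)
O(k) = 1/(31/3 + k)
(3867 + 6197)*(O(-173) - 31354) = (3867 + 6197)*(3/(31 + 3*(-173)) - 31354) = 10064*(3/(31 - 519) - 31354) = 10064*(3/(-488) - 31354) = 10064*(3*(-1/488) - 31354) = 10064*(-3/488 - 31354) = 10064*(-15300755/488) = -19248349790/61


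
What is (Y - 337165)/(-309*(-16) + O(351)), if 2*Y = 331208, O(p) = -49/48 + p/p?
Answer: -8234928/237311 ≈ -34.701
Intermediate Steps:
O(p) = -1/48 (O(p) = -49*1/48 + 1 = -49/48 + 1 = -1/48)
Y = 165604 (Y = (½)*331208 = 165604)
(Y - 337165)/(-309*(-16) + O(351)) = (165604 - 337165)/(-309*(-16) - 1/48) = -171561/(4944 - 1/48) = -171561/237311/48 = -171561*48/237311 = -8234928/237311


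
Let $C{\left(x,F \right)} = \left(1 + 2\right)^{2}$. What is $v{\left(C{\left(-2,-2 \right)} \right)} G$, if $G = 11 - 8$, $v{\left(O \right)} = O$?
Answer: $27$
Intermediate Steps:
$C{\left(x,F \right)} = 9$ ($C{\left(x,F \right)} = 3^{2} = 9$)
$G = 3$ ($G = 11 - 8 = 3$)
$v{\left(C{\left(-2,-2 \right)} \right)} G = 9 \cdot 3 = 27$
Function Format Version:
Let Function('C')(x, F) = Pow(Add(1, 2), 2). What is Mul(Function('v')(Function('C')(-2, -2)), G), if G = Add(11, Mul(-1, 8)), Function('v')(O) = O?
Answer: 27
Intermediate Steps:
Function('C')(x, F) = 9 (Function('C')(x, F) = Pow(3, 2) = 9)
G = 3 (G = Add(11, -8) = 3)
Mul(Function('v')(Function('C')(-2, -2)), G) = Mul(9, 3) = 27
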